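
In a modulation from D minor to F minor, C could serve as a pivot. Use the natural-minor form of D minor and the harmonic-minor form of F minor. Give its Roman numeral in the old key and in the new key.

VII in D minor; V in F minor

The scale of D minor (natural minor) is D E F G A B♭ C; C is degree 7, and the triad built there (C-E-G) is major, so it is VII.
The scale of F minor (harmonic minor) is F G A♭ B♭ C D♭ E; C is degree 5, and the triad built there (C-E-G) is major, so it is V.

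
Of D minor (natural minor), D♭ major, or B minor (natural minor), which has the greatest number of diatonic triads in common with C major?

Triads of C major: C (I), Dm (ii), Em (iii), F (IV), G (V), Am (vi), Bdim (vii°).
D minor (natural minor) shares 4: C, Dm, F, Am.
D♭ major shares 0: none.
B minor (natural minor) shares 2: Em, G.
The most common triads (4) are shared with D minor.

D minor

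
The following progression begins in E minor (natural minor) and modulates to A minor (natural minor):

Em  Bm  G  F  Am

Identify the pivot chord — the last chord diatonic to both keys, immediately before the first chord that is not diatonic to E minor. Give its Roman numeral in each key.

G — III in E minor, VII in A minor

Chords diatonic to E minor: Em, F#dim, G, Am, Bm, C, D.
Reading the progression, the first chord not in that set is F, so the modulation leaves E minor there.
The chord immediately before F is G, which is diatonic to both keys: III in E minor and VII in A minor.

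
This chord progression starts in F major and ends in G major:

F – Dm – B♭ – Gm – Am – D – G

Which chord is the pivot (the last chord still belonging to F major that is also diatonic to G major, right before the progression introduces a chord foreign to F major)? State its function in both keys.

Am — iii in F major, ii in G major

Chords diatonic to F major: F, Gm, Am, B♭, C, Dm, Edim.
Reading the progression, the first chord not in that set is D, so the modulation leaves F major there.
The chord immediately before D is Am, which is diatonic to both keys: iii in F major and ii in G major.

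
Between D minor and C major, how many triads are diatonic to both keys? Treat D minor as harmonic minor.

1

Diatonic triads of D minor (harmonic minor): Dm (i), Edim (ii°), Faug (III+), Gm (iv), A (V), Bb (VI), C#dim (vii°).
Diatonic triads of C major: C (I), Dm (ii), Em (iii), F (IV), G (V), Am (vi), Bdim (vii°).
Matching root and quality in both lists: Dm.
That gives 1 common triad.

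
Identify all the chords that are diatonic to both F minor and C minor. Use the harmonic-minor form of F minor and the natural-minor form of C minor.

Fm

Triads in F minor (harmonic minor): Fm (i), Gdim (ii°), Abaug (III+), Bbm (iv), C (V), Db (VI), Edim (vii°).
Triads in C minor (natural minor): Cm (i), Ddim (ii°), Eb (III), Fm (iv), Gm (v), Ab (VI), Bb (VII).
Shared triads with their functions: Fm (i in F minor, iv in C minor).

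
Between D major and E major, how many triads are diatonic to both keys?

Diatonic triads of D major: D major (I), E minor (ii), F♯ minor (iii), G major (IV), A major (V), B minor (vi), C♯ diminished (vii°).
Diatonic triads of E major: E major (I), F♯ minor (ii), G♯ minor (iii), A major (IV), B major (V), C♯ minor (vi), D♯ diminished (vii°).
Matching root and quality in both lists: F♯ minor, A major.
That gives 2 common triads.

2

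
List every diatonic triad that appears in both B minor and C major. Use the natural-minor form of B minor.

Triads in B minor (natural minor): B minor (i), C# diminished (ii°), D major (III), E minor (iv), F# minor (v), G major (VI), A major (VII).
Triads in C major: C major (I), D minor (ii), E minor (iii), F major (IV), G major (V), A minor (vi), B diminished (vii°).
Shared triads with their functions: E minor (iv in B minor, iii in C major); G major (VI in B minor, V in C major).

Em, G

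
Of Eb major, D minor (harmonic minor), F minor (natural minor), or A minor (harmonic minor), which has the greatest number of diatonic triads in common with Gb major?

Triads of Gb major: Gb (I), Abm (ii), Bbm (iii), Cb (IV), Db (V), Ebm (vi), Fdim (vii°).
Eb major shares 0: none.
D minor (harmonic minor) shares 0: none.
F minor (natural minor) shares 2: Bbm, Db.
A minor (harmonic minor) shares 0: none.
The most common triads (2) are shared with F minor.

F minor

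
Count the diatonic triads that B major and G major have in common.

0

Diatonic triads of B major: B (I), C#m (ii), D#m (iii), E (IV), F# (V), G#m (vi), A#dim (vii°).
Diatonic triads of G major: G (I), Am (ii), Bm (iii), C (IV), D (V), Em (vi), F#dim (vii°).
No triad has the same root and quality in both keys.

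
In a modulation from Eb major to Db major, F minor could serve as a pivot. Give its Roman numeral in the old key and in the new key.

ii in Eb major; iii in Db major

The scale of Eb major is Eb F G Ab Bb C D; F is degree 2, and the triad built there (F-Ab-C) is minor, so it is ii.
The scale of Db major is Db Eb F Gb Ab Bb C; F is degree 3, and the triad built there (F-Ab-C) is minor, so it is iii.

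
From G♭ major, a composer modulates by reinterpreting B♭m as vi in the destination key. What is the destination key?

D♭ major

The numeral vi denotes a minor triad on scale degree 6. With B♭ on degree 6, the tonic of the new key is D♭.
Degree 6 carries a minor triad in major keys, so the destination is D♭ major.
Check: the diatonic triads of D♭ major are D♭ (I), E♭m (ii), Fm (iii), G♭ (IV), A♭ (V), B♭m (vi), Cdim (vii°) — B♭m is indeed vi.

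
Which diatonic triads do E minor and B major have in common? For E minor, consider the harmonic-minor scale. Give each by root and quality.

Triads in E minor (harmonic minor): E minor (i), F# diminished (ii°), G augmented (III+), A minor (iv), B major (V), C major (VI), D# diminished (vii°).
Triads in B major: B major (I), C# minor (ii), D# minor (iii), E major (IV), F# major (V), G# minor (vi), A# diminished (vii°).
Shared triads with their functions: B major (V in E minor, I in B major).

B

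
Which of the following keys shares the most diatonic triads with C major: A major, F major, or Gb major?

Triads of C major: C (I), Dm (ii), Em (iii), F (IV), G (V), Am (vi), Bdim (vii°).
A major shares 0: none.
F major shares 4: C, Dm, F, Am.
Gb major shares 0: none.
The most common triads (4) are shared with F major.

F major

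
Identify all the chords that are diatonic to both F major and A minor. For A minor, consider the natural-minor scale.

Triads in F major: F major (I), G minor (ii), A minor (iii), Bb major (IV), C major (V), D minor (vi), E diminished (vii°).
Triads in A minor (natural minor): A minor (i), B diminished (ii°), C major (III), D minor (iv), E minor (v), F major (VI), G major (VII).
Shared triads with their functions: F major (I in F major, VI in A minor); A minor (iii in F major, i in A minor); C major (V in F major, III in A minor); D minor (vi in F major, iv in A minor).

F, Am, C, Dm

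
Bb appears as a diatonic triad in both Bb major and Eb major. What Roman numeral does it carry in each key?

I in Bb major; V in Eb major

The scale of Bb major is Bb C D Eb F G A; Bb is degree 1, and the triad built there (Bb-D-F) is major, so it is I.
The scale of Eb major is Eb F G Ab Bb C D; Bb is degree 5, and the triad built there (Bb-D-F) is major, so it is V.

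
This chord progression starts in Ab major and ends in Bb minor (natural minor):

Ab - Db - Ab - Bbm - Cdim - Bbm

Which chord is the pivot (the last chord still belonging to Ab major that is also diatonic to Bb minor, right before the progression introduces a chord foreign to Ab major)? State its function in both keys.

Bbm — ii in Ab major, i in Bb minor

Chords diatonic to Ab major: Ab, Bbm, Cm, Db, Eb, Fm, Gdim.
Reading the progression, the first chord not in that set is Cdim, so the modulation leaves Ab major there.
The chord immediately before Cdim is Bbm, which is diatonic to both keys: ii in Ab major and i in Bb minor.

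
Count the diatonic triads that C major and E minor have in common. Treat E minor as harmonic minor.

Diatonic triads of C major: C major (I), D minor (ii), E minor (iii), F major (IV), G major (V), A minor (vi), B diminished (vii°).
Diatonic triads of E minor (harmonic minor): E minor (i), F# diminished (ii°), G augmented (III+), A minor (iv), B major (V), C major (VI), D# diminished (vii°).
Matching root and quality in both lists: C major, E minor, A minor.
That gives 3 common triads.

3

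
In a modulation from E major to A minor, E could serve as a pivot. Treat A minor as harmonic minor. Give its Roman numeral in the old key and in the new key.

I in E major; V in A minor

The scale of E major is E F♯ G♯ A B C♯ D♯; E is degree 1, and the triad built there (E-G♯-B) is major, so it is I.
The scale of A minor (harmonic minor) is A B C D E F G♯; E is degree 5, and the triad built there (E-G♯-B) is major, so it is V.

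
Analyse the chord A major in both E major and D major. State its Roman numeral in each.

The scale of E major is E F# G# A B C# D#; A is degree 4, and the triad built there (A-C#-E) is major, so it is IV.
The scale of D major is D E F# G A B C#; A is degree 5, and the triad built there (A-C#-E) is major, so it is V.

IV in E major; V in D major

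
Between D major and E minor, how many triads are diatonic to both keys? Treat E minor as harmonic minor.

1

Diatonic triads of D major: D (I), Em (ii), F#m (iii), G (IV), A (V), Bm (vi), C#dim (vii°).
Diatonic triads of E minor (harmonic minor): Em (i), F#dim (ii°), Gaug (III+), Am (iv), B (V), C (VI), D#dim (vii°).
Matching root and quality in both lists: Em.
That gives 1 common triad.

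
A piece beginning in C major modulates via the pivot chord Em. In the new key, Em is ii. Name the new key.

The numeral ii denotes a minor triad on scale degree 2. With E on degree 2, the tonic of the new key is D.
Degree 2 carries a minor triad in major keys, so the destination is D major.
Check: the diatonic triads of D major are D (I), Em (ii), F♯m (iii), G (IV), A (V), Bm (vi), C♯dim (vii°) — Em is indeed ii.

D major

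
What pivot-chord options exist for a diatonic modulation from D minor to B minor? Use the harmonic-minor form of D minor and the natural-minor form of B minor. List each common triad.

Triads in D minor (harmonic minor): Dm (i), Edim (ii°), Faug (III+), Gm (iv), A (V), B♭ (VI), C♯dim (vii°).
Triads in B minor (natural minor): Bm (i), C♯dim (ii°), D (III), Em (iv), F♯m (v), G (VI), A (VII).
Shared triads with their functions: A (V in D minor, VII in B minor); C♯dim (vii° in D minor, ii° in B minor).

A, C♯dim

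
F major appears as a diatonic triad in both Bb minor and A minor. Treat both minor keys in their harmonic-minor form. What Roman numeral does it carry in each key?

V in Bb minor; VI in A minor

The scale of Bb minor (harmonic minor) is Bb C Db Eb F Gb A; F is degree 5, and the triad built there (F-A-C) is major, so it is V.
The scale of A minor (harmonic minor) is A B C D E F G#; F is degree 6, and the triad built there (F-A-C) is major, so it is VI.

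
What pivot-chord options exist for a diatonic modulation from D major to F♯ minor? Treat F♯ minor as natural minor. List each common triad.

Triads in D major: D (I), Em (ii), F♯m (iii), G (IV), A (V), Bm (vi), C♯dim (vii°).
Triads in F♯ minor (natural minor): F♯m (i), G♯dim (ii°), A (III), Bm (iv), C♯m (v), D (VI), E (VII).
Shared triads with their functions: D (I in D major, VI in F♯ minor); F♯m (iii in D major, i in F♯ minor); A (V in D major, III in F♯ minor); Bm (vi in D major, iv in F♯ minor).

D, F♯m, A, Bm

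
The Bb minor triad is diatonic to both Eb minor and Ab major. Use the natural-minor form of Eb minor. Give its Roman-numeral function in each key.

The scale of Eb minor (natural minor) is Eb F Gb Ab Bb Cb Db; Bb is degree 5, and the triad built there (Bb-Db-F) is minor, so it is v.
The scale of Ab major is Ab Bb C Db Eb F G; Bb is degree 2, and the triad built there (Bb-Db-F) is minor, so it is ii.

v in Eb minor; ii in Ab major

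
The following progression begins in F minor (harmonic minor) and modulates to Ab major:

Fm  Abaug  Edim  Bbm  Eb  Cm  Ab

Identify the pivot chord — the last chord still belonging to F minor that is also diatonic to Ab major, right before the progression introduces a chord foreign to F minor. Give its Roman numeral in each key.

Chords diatonic to F minor: Fm, Gdim, Abaug, Bbm, C, Db, Edim.
Reading the progression, the first chord not in that set is Eb, so the modulation leaves F minor there.
The chord immediately before Eb is Bbm, which is diatonic to both keys: iv in F minor and ii in Ab major.

Bbm — iv in F minor, ii in Ab major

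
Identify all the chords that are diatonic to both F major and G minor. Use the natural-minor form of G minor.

Triads in F major: F major (I), G minor (ii), A minor (iii), Bb major (IV), C major (V), D minor (vi), E diminished (vii°).
Triads in G minor (natural minor): G minor (i), A diminished (ii°), Bb major (III), C minor (iv), D minor (v), Eb major (VI), F major (VII).
Shared triads with their functions: F major (I in F major, VII in G minor); G minor (ii in F major, i in G minor); Bb major (IV in F major, III in G minor); D minor (vi in F major, v in G minor).

F, Gm, Bb, Dm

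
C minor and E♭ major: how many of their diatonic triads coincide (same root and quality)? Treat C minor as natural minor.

7

Diatonic triads of C minor (natural minor): Cm (i), Ddim (ii°), E♭ (III), Fm (iv), Gm (v), A♭ (VI), B♭ (VII).
Diatonic triads of E♭ major: E♭ (I), Fm (ii), Gm (iii), A♭ (IV), B♭ (V), Cm (vi), Ddim (vii°).
Matching root and quality in both lists: Cm, Ddim, E♭, Fm, Gm, A♭, B♭.
That gives 7 common triads.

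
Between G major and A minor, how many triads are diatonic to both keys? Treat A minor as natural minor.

Diatonic triads of G major: G (I), Am (ii), Bm (iii), C (IV), D (V), Em (vi), F#dim (vii°).
Diatonic triads of A minor (natural minor): Am (i), Bdim (ii°), C (III), Dm (iv), Em (v), F (VI), G (VII).
Matching root and quality in both lists: G, Am, C, Em.
That gives 4 common triads.

4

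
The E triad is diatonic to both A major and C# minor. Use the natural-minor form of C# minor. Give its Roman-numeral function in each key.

V in A major; III in C# minor

The scale of A major is A B C# D E F# G#; E is degree 5, and the triad built there (E-G#-B) is major, so it is V.
The scale of C# minor (natural minor) is C# D# E F# G# A B; E is degree 3, and the triad built there (E-G#-B) is major, so it is III.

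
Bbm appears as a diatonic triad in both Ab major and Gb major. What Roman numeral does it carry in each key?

ii in Ab major; iii in Gb major

The scale of Ab major is Ab Bb C Db Eb F G; Bb is degree 2, and the triad built there (Bb-Db-F) is minor, so it is ii.
The scale of Gb major is Gb Ab Bb Cb Db Eb F; Bb is degree 3, and the triad built there (Bb-Db-F) is minor, so it is iii.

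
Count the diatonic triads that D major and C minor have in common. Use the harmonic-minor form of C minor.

1

Diatonic triads of D major: D major (I), E minor (ii), F# minor (iii), G major (IV), A major (V), B minor (vi), C# diminished (vii°).
Diatonic triads of C minor (harmonic minor): C minor (i), D diminished (ii°), Eb augmented (III+), F minor (iv), G major (V), Ab major (VI), B diminished (vii°).
Matching root and quality in both lists: G major.
That gives 1 common triad.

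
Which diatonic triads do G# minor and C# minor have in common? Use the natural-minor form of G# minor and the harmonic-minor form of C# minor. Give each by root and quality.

Triads in G# minor (natural minor): G#m (i), A#dim (ii°), B (III), C#m (iv), D#m (v), E (VI), F# (VII).
Triads in C# minor (harmonic minor): C#m (i), D#dim (ii°), Eaug (III+), F#m (iv), G# (V), A (VI), B#dim (vii°).
Shared triads with their functions: C#m (iv in G# minor, i in C# minor).

C#m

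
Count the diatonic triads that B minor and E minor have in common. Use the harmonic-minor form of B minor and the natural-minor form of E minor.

3

Diatonic triads of B minor (harmonic minor): Bm (i), C♯dim (ii°), Daug (III+), Em (iv), F♯ (V), G (VI), A♯dim (vii°).
Diatonic triads of E minor (natural minor): Em (i), F♯dim (ii°), G (III), Am (iv), Bm (v), C (VI), D (VII).
Matching root and quality in both lists: Bm, Em, G.
That gives 3 common triads.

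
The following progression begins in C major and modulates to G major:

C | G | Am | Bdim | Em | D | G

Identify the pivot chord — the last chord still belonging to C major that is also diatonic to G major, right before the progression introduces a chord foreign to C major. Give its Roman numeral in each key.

Em — iii in C major, vi in G major

Chords diatonic to C major: C, Dm, Em, F, G, Am, Bdim.
Reading the progression, the first chord not in that set is D, so the modulation leaves C major there.
The chord immediately before D is Em, which is diatonic to both keys: iii in C major and vi in G major.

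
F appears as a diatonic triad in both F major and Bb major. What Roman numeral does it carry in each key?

The scale of F major is F G A Bb C D E; F is degree 1, and the triad built there (F-A-C) is major, so it is I.
The scale of Bb major is Bb C D Eb F G A; F is degree 5, and the triad built there (F-A-C) is major, so it is V.

I in F major; V in Bb major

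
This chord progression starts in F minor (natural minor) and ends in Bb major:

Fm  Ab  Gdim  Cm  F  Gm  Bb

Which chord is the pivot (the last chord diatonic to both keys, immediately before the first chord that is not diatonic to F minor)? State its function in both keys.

Cm — v in F minor, ii in Bb major

Chords diatonic to F minor: Fm, Gdim, Ab, Bbm, Cm, Db, Eb.
Reading the progression, the first chord not in that set is F, so the modulation leaves F minor there.
The chord immediately before F is Cm, which is diatonic to both keys: v in F minor and ii in Bb major.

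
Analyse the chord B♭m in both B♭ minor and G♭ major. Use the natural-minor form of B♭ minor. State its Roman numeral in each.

i in B♭ minor; iii in G♭ major

The scale of B♭ minor (natural minor) is B♭ C D♭ E♭ F G♭ A♭; B♭ is degree 1, and the triad built there (B♭-D♭-F) is minor, so it is i.
The scale of G♭ major is G♭ A♭ B♭ C♭ D♭ E♭ F; B♭ is degree 3, and the triad built there (B♭-D♭-F) is minor, so it is iii.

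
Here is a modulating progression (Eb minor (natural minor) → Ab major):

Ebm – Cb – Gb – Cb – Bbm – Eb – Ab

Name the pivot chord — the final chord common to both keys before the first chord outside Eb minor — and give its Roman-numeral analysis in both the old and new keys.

Bbm — v in Eb minor, ii in Ab major

Chords diatonic to Eb minor: Ebm, Fdim, Gb, Abm, Bbm, Cb, Db.
Reading the progression, the first chord not in that set is Eb, so the modulation leaves Eb minor there.
The chord immediately before Eb is Bbm, which is diatonic to both keys: v in Eb minor and ii in Ab major.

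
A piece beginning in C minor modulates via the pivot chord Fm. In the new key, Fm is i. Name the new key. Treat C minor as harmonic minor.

The numeral i denotes a minor triad on scale degree 1. With F on degree 1, the tonic of the new key is F.
Degree 1 carries a minor triad in minor keys, so the destination is F minor.
Check: the diatonic triads of F minor (natural minor) are Fm (i), Gdim (ii°), A♭ (III), B♭m (iv), Cm (v), D♭ (VI), E♭ (VII) — Fm is indeed i.

F minor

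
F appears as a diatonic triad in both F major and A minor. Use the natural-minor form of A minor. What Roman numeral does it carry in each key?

I in F major; VI in A minor

The scale of F major is F G A Bb C D E; F is degree 1, and the triad built there (F-A-C) is major, so it is I.
The scale of A minor (natural minor) is A B C D E F G; F is degree 6, and the triad built there (F-A-C) is major, so it is VI.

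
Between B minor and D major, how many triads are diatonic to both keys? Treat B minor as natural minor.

7

Diatonic triads of B minor (natural minor): Bm (i), C#dim (ii°), D (III), Em (iv), F#m (v), G (VI), A (VII).
Diatonic triads of D major: D (I), Em (ii), F#m (iii), G (IV), A (V), Bm (vi), C#dim (vii°).
Matching root and quality in both lists: Bm, C#dim, D, Em, F#m, G, A.
That gives 7 common triads.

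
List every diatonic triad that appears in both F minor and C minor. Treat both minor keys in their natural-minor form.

Fm, Ab, Cm, Eb

Triads in F minor (natural minor): Fm (i), Gdim (ii°), Ab (III), Bbm (iv), Cm (v), Db (VI), Eb (VII).
Triads in C minor (natural minor): Cm (i), Ddim (ii°), Eb (III), Fm (iv), Gm (v), Ab (VI), Bb (VII).
Shared triads with their functions: Fm (i in F minor, iv in C minor); Ab (III in F minor, VI in C minor); Cm (v in F minor, i in C minor); Eb (VII in F minor, III in C minor).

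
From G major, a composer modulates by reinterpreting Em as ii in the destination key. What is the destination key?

The numeral ii denotes a minor triad on scale degree 2. With E on degree 2, the tonic of the new key is D.
Degree 2 carries a minor triad in major keys, so the destination is D major.
Check: the diatonic triads of D major are D (I), Em (ii), F#m (iii), G (IV), A (V), Bm (vi), C#dim (vii°) — Em is indeed ii.

D major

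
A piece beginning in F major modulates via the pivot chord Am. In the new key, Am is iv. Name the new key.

E minor

The numeral iv denotes a minor triad on scale degree 4. With A on degree 4, the tonic of the new key is E.
Degree 4 carries a minor triad in minor keys, so the destination is E minor.
Check: the diatonic triads of E minor (natural minor) are Em (i), F#dim (ii°), G (III), Am (iv), Bm (v), C (VI), D (VII) — Am is indeed iv.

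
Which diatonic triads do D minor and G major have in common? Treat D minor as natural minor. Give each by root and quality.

Am, C

Triads in D minor (natural minor): Dm (i), Edim (ii°), F (III), Gm (iv), Am (v), Bb (VI), C (VII).
Triads in G major: G (I), Am (ii), Bm (iii), C (IV), D (V), Em (vi), F#dim (vii°).
Shared triads with their functions: Am (v in D minor, ii in G major); C (VII in D minor, IV in G major).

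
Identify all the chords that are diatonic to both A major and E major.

A, C#m, E, F#m

Triads in A major: A (I), Bm (ii), C#m (iii), D (IV), E (V), F#m (vi), G#dim (vii°).
Triads in E major: E (I), F#m (ii), G#m (iii), A (IV), B (V), C#m (vi), D#dim (vii°).
Shared triads with their functions: A (I in A major, IV in E major); C#m (iii in A major, vi in E major); E (V in A major, I in E major); F#m (vi in A major, ii in E major).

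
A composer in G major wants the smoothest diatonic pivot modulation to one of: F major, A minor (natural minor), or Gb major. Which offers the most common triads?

A minor

Triads of G major: G major (I), A minor (ii), B minor (iii), C major (IV), D major (V), E minor (vi), F# diminished (vii°).
F major shares 2: Am, C.
A minor (natural minor) shares 4: G, Am, C, Em.
Gb major shares 0: none.
The most common triads (4) are shared with A minor.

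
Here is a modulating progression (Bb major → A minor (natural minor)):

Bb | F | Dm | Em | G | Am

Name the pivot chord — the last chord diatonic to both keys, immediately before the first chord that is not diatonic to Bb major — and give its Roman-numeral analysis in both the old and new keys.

Chords diatonic to Bb major: Bb, Cm, Dm, Eb, F, Gm, Adim.
Reading the progression, the first chord not in that set is Em, so the modulation leaves Bb major there.
The chord immediately before Em is Dm, which is diatonic to both keys: iii in Bb major and iv in A minor.

Dm — iii in Bb major, iv in A minor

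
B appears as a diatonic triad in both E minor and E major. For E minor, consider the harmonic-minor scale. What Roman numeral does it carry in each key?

V in E minor; V in E major

The scale of E minor (harmonic minor) is E F# G A B C D#; B is degree 5, and the triad built there (B-D#-F#) is major, so it is V.
The scale of E major is E F# G# A B C# D#; B is degree 5, and the triad built there (B-D#-F#) is major, so it is V.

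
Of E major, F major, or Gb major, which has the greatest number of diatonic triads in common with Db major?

Gb major

Triads of Db major: Db major (I), Eb minor (ii), F minor (iii), Gb major (IV), Ab major (V), Bb minor (vi), C diminished (vii°).
E major shares 0: none.
F major shares 0: none.
Gb major shares 4: Db, Ebm, Gb, Bbm.
The most common triads (4) are shared with Gb major.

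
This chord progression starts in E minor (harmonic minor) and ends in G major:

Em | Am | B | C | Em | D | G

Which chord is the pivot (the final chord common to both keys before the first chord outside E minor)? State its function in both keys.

Em — i in E minor, vi in G major

Chords diatonic to E minor: Em, F#dim, Gaug, Am, B, C, D#dim.
Reading the progression, the first chord not in that set is D, so the modulation leaves E minor there.
The chord immediately before D is Em, which is diatonic to both keys: i in E minor and vi in G major.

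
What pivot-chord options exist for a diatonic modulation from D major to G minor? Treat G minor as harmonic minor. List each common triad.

D

Triads in D major: D (I), Em (ii), F#m (iii), G (IV), A (V), Bm (vi), C#dim (vii°).
Triads in G minor (harmonic minor): Gm (i), Adim (ii°), Bbaug (III+), Cm (iv), D (V), Eb (VI), F#dim (vii°).
Shared triads with their functions: D (I in D major, V in G minor).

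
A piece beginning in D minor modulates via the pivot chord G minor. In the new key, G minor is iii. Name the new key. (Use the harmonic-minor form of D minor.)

The numeral iii denotes a minor triad on scale degree 3. With G on degree 3, the tonic of the new key is Eb.
Degree 3 carries a minor triad in major keys, so the destination is Eb major.
Check: the diatonic triads of Eb major are Eb (I), Fm (ii), Gm (iii), Ab (IV), Bb (V), Cm (vi), Ddim (vii°) — G minor is indeed iii.

Eb major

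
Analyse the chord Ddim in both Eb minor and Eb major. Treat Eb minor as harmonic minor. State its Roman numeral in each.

vii° in Eb minor; vii° in Eb major

The scale of Eb minor (harmonic minor) is Eb F Gb Ab Bb Cb D; D is degree 7, and the triad built there (D-F-Ab) is diminished, so it is vii°.
The scale of Eb major is Eb F G Ab Bb C D; D is degree 7, and the triad built there (D-F-Ab) is diminished, so it is vii°.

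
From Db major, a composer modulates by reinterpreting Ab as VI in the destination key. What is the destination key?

C minor

The numeral VI denotes a major triad on scale degree 6. With Ab on degree 6, the tonic of the new key is C.
Degree 6 carries a major triad in minor keys, so the destination is C minor.
Check: the diatonic triads of C minor (natural minor) are Cm (i), Ddim (ii°), Eb (III), Fm (iv), Gm (v), Ab (VI), Bb (VII) — Ab is indeed VI.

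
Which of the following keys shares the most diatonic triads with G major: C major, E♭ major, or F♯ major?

C major

Triads of G major: G (I), Am (ii), Bm (iii), C (IV), D (V), Em (vi), F♯dim (vii°).
C major shares 4: G, Am, C, Em.
E♭ major shares 0: none.
F♯ major shares 0: none.
The most common triads (4) are shared with C major.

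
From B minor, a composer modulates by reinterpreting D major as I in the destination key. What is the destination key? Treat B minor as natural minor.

D major

The numeral I denotes a major triad on scale degree 1. With D on degree 1, the tonic of the new key is D.
Degree 1 carries a major triad in major keys, so the destination is D major.
Check: the diatonic triads of D major are D (I), Em (ii), F#m (iii), G (IV), A (V), Bm (vi), C#dim (vii°) — D major is indeed I.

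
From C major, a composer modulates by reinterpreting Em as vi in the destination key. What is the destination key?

The numeral vi denotes a minor triad on scale degree 6. With E on degree 6, the tonic of the new key is G.
Degree 6 carries a minor triad in major keys, so the destination is G major.
Check: the diatonic triads of G major are G (I), Am (ii), Bm (iii), C (IV), D (V), Em (vi), F#dim (vii°) — Em is indeed vi.

G major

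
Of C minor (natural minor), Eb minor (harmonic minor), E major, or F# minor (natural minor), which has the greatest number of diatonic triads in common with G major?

Triads of G major: G major (I), A minor (ii), B minor (iii), C major (IV), D major (V), E minor (vi), F# diminished (vii°).
C minor (natural minor) shares 0: none.
Eb minor (harmonic minor) shares 0: none.
E major shares 0: none.
F# minor (natural minor) shares 2: Bm, D.
The most common triads (2) are shared with F# minor.

F# minor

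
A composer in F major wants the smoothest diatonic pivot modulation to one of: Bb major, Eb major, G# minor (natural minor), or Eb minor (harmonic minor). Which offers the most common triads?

Bb major

Triads of F major: F (I), Gm (ii), Am (iii), Bb (IV), C (V), Dm (vi), Edim (vii°).
Bb major shares 4: F, Gm, Bb, Dm.
Eb major shares 2: Gm, Bb.
G# minor (natural minor) shares 0: none.
Eb minor (harmonic minor) shares 1: Bb.
The most common triads (4) are shared with Bb major.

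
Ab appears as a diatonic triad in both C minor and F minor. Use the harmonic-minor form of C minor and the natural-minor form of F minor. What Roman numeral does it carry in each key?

The scale of C minor (harmonic minor) is C D Eb F G Ab B; Ab is degree 6, and the triad built there (Ab-C-Eb) is major, so it is VI.
The scale of F minor (natural minor) is F G Ab Bb C Db Eb; Ab is degree 3, and the triad built there (Ab-C-Eb) is major, so it is III.

VI in C minor; III in F minor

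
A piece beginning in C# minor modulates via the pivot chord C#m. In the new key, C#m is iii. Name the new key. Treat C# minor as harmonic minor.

The numeral iii denotes a minor triad on scale degree 3. With C# on degree 3, the tonic of the new key is A.
Degree 3 carries a minor triad in major keys, so the destination is A major.
Check: the diatonic triads of A major are A (I), Bm (ii), C#m (iii), D (IV), E (V), F#m (vi), G#dim (vii°) — C#m is indeed iii.

A major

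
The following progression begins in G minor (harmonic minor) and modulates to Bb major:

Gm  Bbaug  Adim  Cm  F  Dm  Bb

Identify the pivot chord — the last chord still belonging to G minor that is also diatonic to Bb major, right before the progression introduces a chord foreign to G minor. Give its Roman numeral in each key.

Chords diatonic to G minor: Gm, Adim, Bbaug, Cm, D, Eb, F#dim.
Reading the progression, the first chord not in that set is F, so the modulation leaves G minor there.
The chord immediately before F is Cm, which is diatonic to both keys: iv in G minor and ii in Bb major.

Cm — iv in G minor, ii in Bb major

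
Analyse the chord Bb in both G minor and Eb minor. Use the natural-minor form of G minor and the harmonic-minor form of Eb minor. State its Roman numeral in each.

III in G minor; V in Eb minor

The scale of G minor (natural minor) is G A Bb C D Eb F; Bb is degree 3, and the triad built there (Bb-D-F) is major, so it is III.
The scale of Eb minor (harmonic minor) is Eb F Gb Ab Bb Cb D; Bb is degree 5, and the triad built there (Bb-D-F) is major, so it is V.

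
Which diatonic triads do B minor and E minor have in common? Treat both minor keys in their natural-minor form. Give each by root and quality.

Bm, D, Em, G

Triads in B minor (natural minor): Bm (i), C#dim (ii°), D (III), Em (iv), F#m (v), G (VI), A (VII).
Triads in E minor (natural minor): Em (i), F#dim (ii°), G (III), Am (iv), Bm (v), C (VI), D (VII).
Shared triads with their functions: Bm (i in B minor, v in E minor); D (III in B minor, VII in E minor); Em (iv in B minor, i in E minor); G (VI in B minor, III in E minor).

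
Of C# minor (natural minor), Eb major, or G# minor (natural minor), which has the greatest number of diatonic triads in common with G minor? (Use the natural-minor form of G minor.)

Eb major

Triads of G minor (natural minor): Gm (i), Adim (ii°), Bb (III), Cm (iv), Dm (v), Eb (VI), F (VII).
C# minor (natural minor) shares 0: none.
Eb major shares 4: Gm, Bb, Cm, Eb.
G# minor (natural minor) shares 0: none.
The most common triads (4) are shared with Eb major.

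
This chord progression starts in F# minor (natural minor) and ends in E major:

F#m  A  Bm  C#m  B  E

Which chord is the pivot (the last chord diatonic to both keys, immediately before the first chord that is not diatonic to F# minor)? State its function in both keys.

C#m — v in F# minor, vi in E major

Chords diatonic to F# minor: F#m, G#dim, A, Bm, C#m, D, E.
Reading the progression, the first chord not in that set is B, so the modulation leaves F# minor there.
The chord immediately before B is C#m, which is diatonic to both keys: v in F# minor and vi in E major.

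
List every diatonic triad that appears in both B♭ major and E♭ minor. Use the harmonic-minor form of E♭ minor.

Triads in B♭ major: B♭ (I), Cm (ii), Dm (iii), E♭ (IV), F (V), Gm (vi), Adim (vii°).
Triads in E♭ minor (harmonic minor): E♭m (i), Fdim (ii°), G♭aug (III+), A♭m (iv), B♭ (V), C♭ (VI), Ddim (vii°).
Shared triads with their functions: B♭ (I in B♭ major, V in E♭ minor).

B♭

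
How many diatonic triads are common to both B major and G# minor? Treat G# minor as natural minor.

Diatonic triads of B major: B major (I), C# minor (ii), D# minor (iii), E major (IV), F# major (V), G# minor (vi), A# diminished (vii°).
Diatonic triads of G# minor (natural minor): G# minor (i), A# diminished (ii°), B major (III), C# minor (iv), D# minor (v), E major (VI), F# major (VII).
Matching root and quality in both lists: B major, C# minor, D# minor, E major, F# major, G# minor, A# diminished.
That gives 7 common triads.

7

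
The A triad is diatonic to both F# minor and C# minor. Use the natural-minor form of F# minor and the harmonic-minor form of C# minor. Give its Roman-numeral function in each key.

III in F# minor; VI in C# minor

The scale of F# minor (natural minor) is F# G# A B C# D E; A is degree 3, and the triad built there (A-C#-E) is major, so it is III.
The scale of C# minor (harmonic minor) is C# D# E F# G# A B#; A is degree 6, and the triad built there (A-C#-E) is major, so it is VI.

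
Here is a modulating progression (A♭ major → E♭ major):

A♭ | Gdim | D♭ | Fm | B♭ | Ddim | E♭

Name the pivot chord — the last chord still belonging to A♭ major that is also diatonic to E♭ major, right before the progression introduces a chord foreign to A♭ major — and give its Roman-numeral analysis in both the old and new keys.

Fm — vi in A♭ major, ii in E♭ major

Chords diatonic to A♭ major: A♭, B♭m, Cm, D♭, E♭, Fm, Gdim.
Reading the progression, the first chord not in that set is B♭, so the modulation leaves A♭ major there.
The chord immediately before B♭ is Fm, which is diatonic to both keys: vi in A♭ major and ii in E♭ major.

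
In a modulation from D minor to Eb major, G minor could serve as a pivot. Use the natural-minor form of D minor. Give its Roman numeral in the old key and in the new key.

iv in D minor; iii in Eb major

The scale of D minor (natural minor) is D E F G A Bb C; G is degree 4, and the triad built there (G-Bb-D) is minor, so it is iv.
The scale of Eb major is Eb F G Ab Bb C D; G is degree 3, and the triad built there (G-Bb-D) is minor, so it is iii.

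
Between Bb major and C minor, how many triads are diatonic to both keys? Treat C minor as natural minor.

4

Diatonic triads of Bb major: Bb major (I), C minor (ii), D minor (iii), Eb major (IV), F major (V), G minor (vi), A diminished (vii°).
Diatonic triads of C minor (natural minor): C minor (i), D diminished (ii°), Eb major (III), F minor (iv), G minor (v), Ab major (VI), Bb major (VII).
Matching root and quality in both lists: Bb major, C minor, Eb major, G minor.
That gives 4 common triads.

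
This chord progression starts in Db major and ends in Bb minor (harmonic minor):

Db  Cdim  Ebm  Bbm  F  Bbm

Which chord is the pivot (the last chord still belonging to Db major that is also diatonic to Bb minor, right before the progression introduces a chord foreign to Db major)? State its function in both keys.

Bbm — vi in Db major, i in Bb minor

Chords diatonic to Db major: Db, Ebm, Fm, Gb, Ab, Bbm, Cdim.
Reading the progression, the first chord not in that set is F, so the modulation leaves Db major there.
The chord immediately before F is Bbm, which is diatonic to both keys: vi in Db major and i in Bb minor.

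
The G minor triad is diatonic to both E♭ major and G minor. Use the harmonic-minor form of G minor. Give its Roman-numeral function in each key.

The scale of E♭ major is E♭ F G A♭ B♭ C D; G is degree 3, and the triad built there (G-B♭-D) is minor, so it is iii.
The scale of G minor (harmonic minor) is G A B♭ C D E♭ F♯; G is degree 1, and the triad built there (G-B♭-D) is minor, so it is i.

iii in E♭ major; i in G minor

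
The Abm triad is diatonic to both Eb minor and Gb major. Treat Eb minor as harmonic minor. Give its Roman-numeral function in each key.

The scale of Eb minor (harmonic minor) is Eb F Gb Ab Bb Cb D; Ab is degree 4, and the triad built there (Ab-Cb-Eb) is minor, so it is iv.
The scale of Gb major is Gb Ab Bb Cb Db Eb F; Ab is degree 2, and the triad built there (Ab-Cb-Eb) is minor, so it is ii.

iv in Eb minor; ii in Gb major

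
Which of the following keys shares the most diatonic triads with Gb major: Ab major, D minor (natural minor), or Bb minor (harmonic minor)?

Triads of Gb major: Gb major (I), Ab minor (ii), Bb minor (iii), Cb major (IV), Db major (V), Eb minor (vi), F diminished (vii°).
Ab major shares 2: Bbm, Db.
D minor (natural minor) shares 0: none.
Bb minor (harmonic minor) shares 3: Gb, Bbm, Ebm.
The most common triads (3) are shared with Bb minor.

Bb minor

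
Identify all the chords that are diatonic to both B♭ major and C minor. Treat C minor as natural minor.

B♭, Cm, E♭, Gm

Triads in B♭ major: B♭ major (I), C minor (ii), D minor (iii), E♭ major (IV), F major (V), G minor (vi), A diminished (vii°).
Triads in C minor (natural minor): C minor (i), D diminished (ii°), E♭ major (III), F minor (iv), G minor (v), A♭ major (VI), B♭ major (VII).
Shared triads with their functions: B♭ major (I in B♭ major, VII in C minor); C minor (ii in B♭ major, i in C minor); E♭ major (IV in B♭ major, III in C minor); G minor (vi in B♭ major, v in C minor).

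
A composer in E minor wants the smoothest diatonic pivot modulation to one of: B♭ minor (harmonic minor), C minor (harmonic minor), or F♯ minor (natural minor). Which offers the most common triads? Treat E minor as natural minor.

F♯ minor

Triads of E minor (natural minor): Em (i), F♯dim (ii°), G (III), Am (iv), Bm (v), C (VI), D (VII).
B♭ minor (harmonic minor) shares 0: none.
C minor (harmonic minor) shares 1: G.
F♯ minor (natural minor) shares 2: Bm, D.
The most common triads (2) are shared with F♯ minor.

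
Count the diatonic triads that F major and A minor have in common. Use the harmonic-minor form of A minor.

3

Diatonic triads of F major: F (I), Gm (ii), Am (iii), Bb (IV), C (V), Dm (vi), Edim (vii°).
Diatonic triads of A minor (harmonic minor): Am (i), Bdim (ii°), Caug (III+), Dm (iv), E (V), F (VI), G#dim (vii°).
Matching root and quality in both lists: F, Am, Dm.
That gives 3 common triads.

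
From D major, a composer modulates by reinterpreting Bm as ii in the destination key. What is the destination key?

A major

The numeral ii denotes a minor triad on scale degree 2. With B on degree 2, the tonic of the new key is A.
Degree 2 carries a minor triad in major keys, so the destination is A major.
Check: the diatonic triads of A major are A (I), Bm (ii), C♯m (iii), D (IV), E (V), F♯m (vi), G♯dim (vii°) — Bm is indeed ii.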